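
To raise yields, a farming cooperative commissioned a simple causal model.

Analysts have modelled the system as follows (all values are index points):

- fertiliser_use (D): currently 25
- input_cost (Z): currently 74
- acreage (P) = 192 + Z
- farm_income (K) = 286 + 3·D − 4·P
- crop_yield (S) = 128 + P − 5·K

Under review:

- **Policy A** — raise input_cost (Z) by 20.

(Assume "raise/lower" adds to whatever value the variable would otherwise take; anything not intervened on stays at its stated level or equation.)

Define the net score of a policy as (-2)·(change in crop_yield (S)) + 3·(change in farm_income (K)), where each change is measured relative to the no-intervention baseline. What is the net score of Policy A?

-1080

Baseline:
  D = 25
  Z = 74
  P = 192 + 74 = 266
  K = 286 + 3·25 − 4·266 = -703
  S = 128 + 266 − 5·(-703) = 3909
Policy A (Z + 20):
  D = 25
  Z = 74 + 20 = 94
  P = 192 + 94 = 286
  K = 286 + 3·25 − 4·286 = -783
  S = 128 + 286 − 5·(-783) = 4329
ΔS = 4329 − 3909 = 420; ΔK = -783 − (-703) = -80
Score = (-2)·420 + 3·(-80) = -1080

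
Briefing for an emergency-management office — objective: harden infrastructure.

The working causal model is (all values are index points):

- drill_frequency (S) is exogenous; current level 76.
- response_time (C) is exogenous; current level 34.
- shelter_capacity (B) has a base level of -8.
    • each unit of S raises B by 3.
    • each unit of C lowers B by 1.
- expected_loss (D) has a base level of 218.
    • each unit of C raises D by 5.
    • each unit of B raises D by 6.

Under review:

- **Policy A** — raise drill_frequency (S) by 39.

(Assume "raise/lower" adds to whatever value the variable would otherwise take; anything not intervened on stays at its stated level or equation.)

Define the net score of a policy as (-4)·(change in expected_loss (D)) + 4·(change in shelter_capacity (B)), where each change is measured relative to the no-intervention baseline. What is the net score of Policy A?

-2340

Baseline:
  S = 76
  C = 34
  B = -8 + 3·76 − 34 = 186
  D = 218 + 5·34 + 6·186 = 1504
Policy A (S + 39):
  S = 76 + 39 = 115
  C = 34
  B = -8 + 3·115 − 34 = 303
  D = 218 + 5·34 + 6·303 = 2206
ΔD = 2206 − 1504 = 702; ΔB = 303 − 186 = 117
Score = (-4)·702 + 4·117 = -2340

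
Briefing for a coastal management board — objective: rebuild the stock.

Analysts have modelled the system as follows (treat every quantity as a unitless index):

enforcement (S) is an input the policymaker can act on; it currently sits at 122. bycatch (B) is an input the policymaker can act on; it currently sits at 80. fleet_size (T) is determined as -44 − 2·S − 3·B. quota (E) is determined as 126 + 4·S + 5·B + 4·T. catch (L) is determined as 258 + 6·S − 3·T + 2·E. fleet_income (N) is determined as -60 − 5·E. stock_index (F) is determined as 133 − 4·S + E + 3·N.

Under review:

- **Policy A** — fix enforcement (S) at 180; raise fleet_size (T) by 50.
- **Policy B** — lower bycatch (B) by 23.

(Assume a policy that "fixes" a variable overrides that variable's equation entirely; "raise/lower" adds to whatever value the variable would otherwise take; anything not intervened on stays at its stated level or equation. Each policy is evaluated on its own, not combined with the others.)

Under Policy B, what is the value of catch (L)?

493

Policy B (B − 23):
  S = 122
  B = 80 − 23 = 57
  T = -44 − 2·122 − 3·57 = -459
  E = 126 + 4·122 + 5·57 + 4·(-459) = -937
  L = 258 + 6·122 − 3·(-459) + 2·(-937) = 493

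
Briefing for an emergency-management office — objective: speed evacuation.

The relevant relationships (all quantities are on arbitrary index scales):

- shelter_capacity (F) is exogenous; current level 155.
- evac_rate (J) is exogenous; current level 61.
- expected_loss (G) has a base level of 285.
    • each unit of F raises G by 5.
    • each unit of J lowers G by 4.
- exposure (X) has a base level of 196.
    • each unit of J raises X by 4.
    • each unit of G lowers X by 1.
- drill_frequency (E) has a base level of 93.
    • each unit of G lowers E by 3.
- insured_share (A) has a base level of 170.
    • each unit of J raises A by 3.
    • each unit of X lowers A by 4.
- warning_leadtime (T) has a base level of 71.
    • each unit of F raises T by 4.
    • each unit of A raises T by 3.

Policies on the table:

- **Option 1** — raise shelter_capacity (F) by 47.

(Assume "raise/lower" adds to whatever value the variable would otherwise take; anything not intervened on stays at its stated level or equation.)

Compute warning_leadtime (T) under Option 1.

9270

Option 1 (F + 47):
  F = 155 + 47 = 202
  J = 61
  G = 285 + 5·202 − 4·61 = 1051
  X = 196 + 4·61 − 1051 = -611
  A = 170 + 3·61 − 4·(-611) = 2797
  T = 71 + 4·202 + 3·2797 = 9270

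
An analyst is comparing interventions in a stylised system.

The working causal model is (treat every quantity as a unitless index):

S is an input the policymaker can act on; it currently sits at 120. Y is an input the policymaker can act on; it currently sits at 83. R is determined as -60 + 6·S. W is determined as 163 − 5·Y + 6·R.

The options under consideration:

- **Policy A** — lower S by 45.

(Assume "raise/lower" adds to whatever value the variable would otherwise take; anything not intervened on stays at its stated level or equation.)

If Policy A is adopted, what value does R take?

390

Policy A (S − 45):
  S = 120 − 45 = 75
  R = -60 + 6·75 = 390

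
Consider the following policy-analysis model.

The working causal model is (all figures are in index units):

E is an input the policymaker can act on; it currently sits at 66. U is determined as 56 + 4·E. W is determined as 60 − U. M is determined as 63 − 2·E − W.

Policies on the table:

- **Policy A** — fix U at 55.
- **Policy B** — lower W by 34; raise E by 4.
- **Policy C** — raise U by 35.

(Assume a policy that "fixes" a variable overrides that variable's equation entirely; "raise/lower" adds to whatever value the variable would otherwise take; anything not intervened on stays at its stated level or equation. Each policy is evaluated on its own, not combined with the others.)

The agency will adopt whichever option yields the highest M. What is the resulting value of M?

233

Policy A (U := 55):
  E = 66
  U = 55
  W = 60 − 55 = 5
  M = 63 − 2·66 − 5 = -74
Policy B (W − 34, E + 4):
  E = 66 + 4 = 70
  U = 56 + 4·70 = 336
  W = 60 − 336 (−34 from intervention) = -310
  M = 63 − 2·70 − (-310) = 233
Policy C (U + 35):
  E = 66
  U = 56 + 4·66 (+35 from intervention) = 355
  W = 60 − 355 = -295
  M = 63 − 2·66 − (-295) = 226
Comparing — Policy A: M=-74, Policy B: M=233, Policy C: M=226. Highest is 233 (Policy B).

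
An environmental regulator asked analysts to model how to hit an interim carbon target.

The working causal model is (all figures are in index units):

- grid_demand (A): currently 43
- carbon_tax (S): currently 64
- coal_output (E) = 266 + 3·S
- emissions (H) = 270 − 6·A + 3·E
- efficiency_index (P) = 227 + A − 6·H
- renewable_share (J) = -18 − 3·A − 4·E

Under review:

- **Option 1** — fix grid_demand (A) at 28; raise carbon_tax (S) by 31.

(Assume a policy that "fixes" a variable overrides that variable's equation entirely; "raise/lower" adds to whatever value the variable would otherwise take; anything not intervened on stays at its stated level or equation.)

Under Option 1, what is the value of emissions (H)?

Option 1 (A := 28, S + 31):
  A = 28
  S = 64 + 31 = 95
  E = 266 + 3·95 = 551
  H = 270 − 6·28 + 3·551 = 1755

1755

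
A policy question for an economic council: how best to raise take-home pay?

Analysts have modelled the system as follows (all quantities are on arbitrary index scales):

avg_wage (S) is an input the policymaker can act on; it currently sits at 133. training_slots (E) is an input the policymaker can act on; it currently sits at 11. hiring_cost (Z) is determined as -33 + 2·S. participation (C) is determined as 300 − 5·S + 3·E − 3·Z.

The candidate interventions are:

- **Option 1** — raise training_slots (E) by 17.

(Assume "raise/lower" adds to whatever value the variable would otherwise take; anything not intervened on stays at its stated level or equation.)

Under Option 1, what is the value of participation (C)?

-980

Option 1 (E + 17):
  S = 133
  E = 11 + 17 = 28
  Z = -33 + 2·133 = 233
  C = 300 − 5·133 + 3·28 − 3·233 = -980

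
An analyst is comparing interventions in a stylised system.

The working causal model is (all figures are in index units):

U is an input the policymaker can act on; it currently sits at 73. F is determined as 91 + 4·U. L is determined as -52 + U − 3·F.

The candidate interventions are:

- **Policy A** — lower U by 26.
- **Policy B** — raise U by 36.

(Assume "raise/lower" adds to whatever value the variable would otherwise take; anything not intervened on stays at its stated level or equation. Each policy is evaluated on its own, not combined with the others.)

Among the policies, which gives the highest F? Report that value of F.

Policy A (U − 26):
  U = 73 − 26 = 47
  F = 91 + 4·47 = 279
Policy B (U + 36):
  U = 73 + 36 = 109
  F = 91 + 4·109 = 527
Comparing — Policy A: F=279, Policy B: F=527. Highest is 527 (Policy B).

527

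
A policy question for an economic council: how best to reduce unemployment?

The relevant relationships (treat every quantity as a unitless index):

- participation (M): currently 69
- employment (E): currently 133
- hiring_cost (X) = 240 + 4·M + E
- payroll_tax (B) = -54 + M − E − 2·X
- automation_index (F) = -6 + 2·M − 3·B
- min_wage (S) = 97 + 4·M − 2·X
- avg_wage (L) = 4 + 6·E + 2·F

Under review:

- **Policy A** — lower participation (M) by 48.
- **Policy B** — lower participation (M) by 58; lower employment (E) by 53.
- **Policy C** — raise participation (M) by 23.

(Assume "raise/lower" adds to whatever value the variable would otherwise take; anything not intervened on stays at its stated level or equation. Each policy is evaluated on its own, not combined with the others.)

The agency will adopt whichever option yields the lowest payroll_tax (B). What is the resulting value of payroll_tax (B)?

Policy A (M − 48):
  M = 69 − 48 = 21
  E = 133
  X = 240 + 4·21 + 133 = 457
  B = -54 + 21 − 133 − 2·457 = -1080
Policy B (M − 58, E − 53):
  M = 69 − 58 = 11
  E = 133 − 53 = 80
  X = 240 + 4·11 + 80 = 364
  B = -54 + 11 − 80 − 2·364 = -851
Policy C (M + 23):
  M = 69 + 23 = 92
  E = 133
  X = 240 + 4·92 + 133 = 741
  B = -54 + 92 − 133 − 2·741 = -1577
Comparing — Policy A: B=-1080, Policy B: B=-851, Policy C: B=-1577. Lowest is -1577 (Policy C).

-1577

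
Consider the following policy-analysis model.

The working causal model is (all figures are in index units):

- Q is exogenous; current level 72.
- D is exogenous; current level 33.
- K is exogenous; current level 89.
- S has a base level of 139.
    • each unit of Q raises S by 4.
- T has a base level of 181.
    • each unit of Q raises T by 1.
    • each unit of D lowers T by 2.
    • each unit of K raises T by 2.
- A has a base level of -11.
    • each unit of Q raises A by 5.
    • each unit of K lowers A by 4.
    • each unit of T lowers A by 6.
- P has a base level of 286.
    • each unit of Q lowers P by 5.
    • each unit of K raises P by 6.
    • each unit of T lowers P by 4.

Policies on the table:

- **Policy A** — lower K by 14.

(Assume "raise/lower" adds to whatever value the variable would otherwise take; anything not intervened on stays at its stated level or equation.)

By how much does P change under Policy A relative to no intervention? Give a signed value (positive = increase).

Baseline:
  Q = 72
  D = 33
  K = 89
  T = 181 + 72 − 2·33 + 2·89 = 365
  P = 286 − 5·72 + 6·89 − 4·365 = -1000
Policy A (K − 14):
  Q = 72
  D = 33
  K = 89 − 14 = 75
  T = 181 + 72 − 2·33 + 2·75 = 337
  P = 286 − 5·72 + 6·75 − 4·337 = -972
Change in P: -972 − (-1000) = 28

28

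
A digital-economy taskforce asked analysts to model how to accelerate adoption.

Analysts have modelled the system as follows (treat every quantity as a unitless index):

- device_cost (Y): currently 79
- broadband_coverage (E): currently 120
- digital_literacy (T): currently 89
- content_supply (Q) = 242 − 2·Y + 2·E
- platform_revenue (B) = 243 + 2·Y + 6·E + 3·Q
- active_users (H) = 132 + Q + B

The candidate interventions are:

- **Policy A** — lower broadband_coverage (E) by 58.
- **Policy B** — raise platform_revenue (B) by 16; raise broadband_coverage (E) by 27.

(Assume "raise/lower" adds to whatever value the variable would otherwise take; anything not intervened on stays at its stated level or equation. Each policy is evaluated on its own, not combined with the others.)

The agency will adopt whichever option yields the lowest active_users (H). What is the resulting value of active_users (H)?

1737

Policy A (E − 58):
  Y = 79
  E = 120 − 58 = 62
  Q = 242 − 2·79 + 2·62 = 208
  B = 243 + 2·79 + 6·62 + 3·208 = 1397
  H = 132 + 208 + 1397 = 1737
Policy B (B + 16, E + 27):
  Y = 79
  E = 120 + 27 = 147
  Q = 242 − 2·79 + 2·147 = 378
  B = 243 + 2·79 + 6·147 + 3·378 (+16 from intervention) = 2433
  H = 132 + 378 + 2433 = 2943
Comparing — Policy A: H=1737, Policy B: H=2943. Lowest is 1737 (Policy A).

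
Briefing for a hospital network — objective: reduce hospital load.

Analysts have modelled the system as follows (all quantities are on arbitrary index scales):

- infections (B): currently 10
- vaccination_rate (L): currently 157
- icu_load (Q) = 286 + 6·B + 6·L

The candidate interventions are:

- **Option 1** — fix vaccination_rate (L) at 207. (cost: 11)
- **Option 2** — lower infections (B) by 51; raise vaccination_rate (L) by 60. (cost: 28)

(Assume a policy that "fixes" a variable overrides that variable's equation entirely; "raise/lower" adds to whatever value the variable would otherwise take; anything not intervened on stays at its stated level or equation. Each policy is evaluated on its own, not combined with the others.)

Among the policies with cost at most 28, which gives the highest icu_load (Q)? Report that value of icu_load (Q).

1588

Option 1 (L := 207):
  B = 10
  L = 207
  Q = 286 + 6·10 + 6·207 = 1588
Option 2 (B − 51, L + 60):
  B = 10 − 51 = -41
  L = 157 + 60 = 217
  Q = 286 + 6·(-41) + 6·217 = 1342
Comparing — Option 1: Q=1588, Option 2: Q=1342. Highest is 1588 (Option 1).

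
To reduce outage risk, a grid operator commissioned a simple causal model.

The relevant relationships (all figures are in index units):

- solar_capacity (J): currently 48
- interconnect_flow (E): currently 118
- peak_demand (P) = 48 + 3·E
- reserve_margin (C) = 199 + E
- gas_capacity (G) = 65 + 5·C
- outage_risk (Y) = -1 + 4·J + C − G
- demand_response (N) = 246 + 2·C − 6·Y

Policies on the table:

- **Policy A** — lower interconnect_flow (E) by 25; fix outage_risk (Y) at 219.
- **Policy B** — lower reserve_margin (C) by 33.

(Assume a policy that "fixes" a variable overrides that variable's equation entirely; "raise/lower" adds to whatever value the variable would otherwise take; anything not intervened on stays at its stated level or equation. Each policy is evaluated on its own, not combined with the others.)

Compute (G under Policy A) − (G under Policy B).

Policy A (E − 25, Y := 219):
  E = 118 − 25 = 93
  C = 199 + 93 = 292
  G = 65 + 5·292 = 1525
Policy B (C − 33):
  E = 118
  C = 199 + 118 (−33 from intervention) = 284
  G = 65 + 5·284 = 1485
G: 1525 − 1485 = 40

40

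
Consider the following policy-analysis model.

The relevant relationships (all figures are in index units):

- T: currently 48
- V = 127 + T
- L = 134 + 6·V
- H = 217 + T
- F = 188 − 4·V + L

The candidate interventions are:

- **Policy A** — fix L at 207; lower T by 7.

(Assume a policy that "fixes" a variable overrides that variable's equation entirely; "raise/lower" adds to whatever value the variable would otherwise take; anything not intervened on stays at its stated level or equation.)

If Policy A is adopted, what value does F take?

-277

Policy A (L := 207, T − 7):
  T = 48 − 7 = 41
  V = 127 + 41 = 168
  L = 207
  F = 188 − 4·168 + 207 = -277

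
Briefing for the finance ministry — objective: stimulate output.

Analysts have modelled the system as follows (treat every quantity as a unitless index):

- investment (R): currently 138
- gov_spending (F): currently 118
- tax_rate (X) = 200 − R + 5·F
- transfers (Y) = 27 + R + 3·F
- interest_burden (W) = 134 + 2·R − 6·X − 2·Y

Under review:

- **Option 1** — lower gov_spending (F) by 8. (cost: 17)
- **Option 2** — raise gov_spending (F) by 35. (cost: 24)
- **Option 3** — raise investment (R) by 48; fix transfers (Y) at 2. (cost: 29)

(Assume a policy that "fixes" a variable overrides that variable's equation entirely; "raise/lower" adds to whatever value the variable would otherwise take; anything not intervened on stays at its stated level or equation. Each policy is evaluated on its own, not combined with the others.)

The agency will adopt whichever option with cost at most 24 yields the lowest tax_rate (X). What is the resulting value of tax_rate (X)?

612

Option 1 (F − 8):
  R = 138
  F = 118 − 8 = 110
  X = 200 − 138 + 5·110 = 612
Option 2 (F + 35):
  R = 138
  F = 118 + 35 = 153
  X = 200 − 138 + 5·153 = 827
Comparing — Option 1: X=612, Option 2: X=827. Lowest is 612 (Option 1).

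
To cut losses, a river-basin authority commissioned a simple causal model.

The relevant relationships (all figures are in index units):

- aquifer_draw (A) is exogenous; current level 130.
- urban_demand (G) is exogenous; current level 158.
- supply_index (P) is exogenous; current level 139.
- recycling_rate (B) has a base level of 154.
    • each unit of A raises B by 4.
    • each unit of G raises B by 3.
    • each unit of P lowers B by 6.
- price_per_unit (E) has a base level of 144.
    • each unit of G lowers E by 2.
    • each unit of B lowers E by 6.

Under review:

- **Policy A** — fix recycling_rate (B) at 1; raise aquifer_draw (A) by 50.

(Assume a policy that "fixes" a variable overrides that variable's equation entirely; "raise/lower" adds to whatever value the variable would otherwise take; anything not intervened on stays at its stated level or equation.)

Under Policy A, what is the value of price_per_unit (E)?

Policy A (B := 1, A + 50):
  A = 130 + 50 = 180
  G = 158
  P = 139
  B = 1
  E = 144 − 2·158 − 6·1 = -178

-178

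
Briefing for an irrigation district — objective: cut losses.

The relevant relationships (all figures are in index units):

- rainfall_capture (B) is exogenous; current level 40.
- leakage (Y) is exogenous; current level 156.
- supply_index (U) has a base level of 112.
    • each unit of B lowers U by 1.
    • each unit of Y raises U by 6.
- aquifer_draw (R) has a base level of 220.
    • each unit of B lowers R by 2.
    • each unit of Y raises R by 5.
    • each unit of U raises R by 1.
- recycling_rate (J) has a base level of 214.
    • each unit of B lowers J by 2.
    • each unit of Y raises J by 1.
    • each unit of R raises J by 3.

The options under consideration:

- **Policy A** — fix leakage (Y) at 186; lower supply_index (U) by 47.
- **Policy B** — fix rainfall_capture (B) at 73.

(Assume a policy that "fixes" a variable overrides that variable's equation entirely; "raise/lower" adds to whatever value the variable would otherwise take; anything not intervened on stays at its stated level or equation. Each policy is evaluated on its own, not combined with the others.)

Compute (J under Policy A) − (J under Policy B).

1242

Policy A (Y := 186, U − 47):
  B = 40
  Y = 186
  U = 112 − 40 + 6·186 (−47 from intervention) = 1141
  R = 220 − 2·40 + 5·186 + 1141 = 2211
  J = 214 − 2·40 + 186 + 3·2211 = 6953
Policy B (B := 73):
  B = 73
  Y = 156
  U = 112 − 73 + 6·156 = 975
  R = 220 − 2·73 + 5·156 + 975 = 1829
  J = 214 − 2·73 + 156 + 3·1829 = 5711
J: 6953 − 5711 = 1242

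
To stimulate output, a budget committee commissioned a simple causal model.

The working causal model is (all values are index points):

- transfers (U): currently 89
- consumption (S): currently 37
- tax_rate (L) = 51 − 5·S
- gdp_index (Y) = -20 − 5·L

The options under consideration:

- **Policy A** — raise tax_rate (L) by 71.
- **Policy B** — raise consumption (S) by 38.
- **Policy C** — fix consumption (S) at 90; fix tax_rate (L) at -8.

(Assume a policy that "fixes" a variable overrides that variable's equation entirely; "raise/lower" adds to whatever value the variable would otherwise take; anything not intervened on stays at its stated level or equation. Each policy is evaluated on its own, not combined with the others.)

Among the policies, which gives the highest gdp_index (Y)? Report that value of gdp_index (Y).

1600

Policy A (L + 71):
  S = 37
  L = 51 − 5·37 (+71 from intervention) = -63
  Y = -20 − 5·(-63) = 295
Policy B (S + 38):
  S = 37 + 38 = 75
  L = 51 − 5·75 = -324
  Y = -20 − 5·(-324) = 1600
Policy C (S := 90, L := -8):
  S = 90
  L = -8
  Y = -20 − 5·(-8) = 20
Comparing — Policy A: Y=295, Policy B: Y=1600, Policy C: Y=20. Highest is 1600 (Policy B).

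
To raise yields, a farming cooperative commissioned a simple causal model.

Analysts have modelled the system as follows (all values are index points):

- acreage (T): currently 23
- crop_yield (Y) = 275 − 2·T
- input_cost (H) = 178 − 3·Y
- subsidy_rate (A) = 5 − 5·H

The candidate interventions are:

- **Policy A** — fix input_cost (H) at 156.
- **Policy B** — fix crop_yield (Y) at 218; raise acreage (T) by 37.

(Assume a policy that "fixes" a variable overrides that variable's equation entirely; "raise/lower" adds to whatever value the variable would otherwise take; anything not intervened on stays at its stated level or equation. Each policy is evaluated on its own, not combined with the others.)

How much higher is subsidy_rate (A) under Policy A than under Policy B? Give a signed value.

Policy A (H := 156):
  T = 23
  Y = 275 − 2·23 = 229
  H = 156
  A = 5 − 5·156 = -775
Policy B (Y := 218, T + 37):
  T = 23 + 37 = 60
  Y = 218
  H = 178 − 3·218 = -476
  A = 5 − 5·(-476) = 2385
A: -775 − 2385 = -3160

-3160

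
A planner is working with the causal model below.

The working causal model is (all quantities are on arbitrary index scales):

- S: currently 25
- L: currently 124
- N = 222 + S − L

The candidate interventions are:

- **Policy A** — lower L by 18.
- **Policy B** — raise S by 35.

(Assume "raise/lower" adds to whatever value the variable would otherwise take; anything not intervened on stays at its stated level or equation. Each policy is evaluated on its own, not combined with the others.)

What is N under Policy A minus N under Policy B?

-17

Policy A (L − 18):
  S = 25
  L = 124 − 18 = 106
  N = 222 + 25 − 106 = 141
Policy B (S + 35):
  S = 25 + 35 = 60
  L = 124
  N = 222 + 60 − 124 = 158
N: 141 − 158 = -17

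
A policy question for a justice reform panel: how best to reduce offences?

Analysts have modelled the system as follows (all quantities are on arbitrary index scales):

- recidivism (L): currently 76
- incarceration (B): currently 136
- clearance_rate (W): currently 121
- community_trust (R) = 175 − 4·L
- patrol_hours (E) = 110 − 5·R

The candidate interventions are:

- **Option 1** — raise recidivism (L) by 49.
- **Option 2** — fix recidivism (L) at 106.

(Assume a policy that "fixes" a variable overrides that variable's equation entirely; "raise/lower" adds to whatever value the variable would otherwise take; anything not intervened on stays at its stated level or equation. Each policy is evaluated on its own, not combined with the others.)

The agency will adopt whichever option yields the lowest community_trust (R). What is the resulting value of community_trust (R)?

Option 1 (L + 49):
  L = 76 + 49 = 125
  R = 175 − 4·125 = -325
Option 2 (L := 106):
  L = 106
  R = 175 − 4·106 = -249
Comparing — Option 1: R=-325, Option 2: R=-249. Lowest is -325 (Option 1).

-325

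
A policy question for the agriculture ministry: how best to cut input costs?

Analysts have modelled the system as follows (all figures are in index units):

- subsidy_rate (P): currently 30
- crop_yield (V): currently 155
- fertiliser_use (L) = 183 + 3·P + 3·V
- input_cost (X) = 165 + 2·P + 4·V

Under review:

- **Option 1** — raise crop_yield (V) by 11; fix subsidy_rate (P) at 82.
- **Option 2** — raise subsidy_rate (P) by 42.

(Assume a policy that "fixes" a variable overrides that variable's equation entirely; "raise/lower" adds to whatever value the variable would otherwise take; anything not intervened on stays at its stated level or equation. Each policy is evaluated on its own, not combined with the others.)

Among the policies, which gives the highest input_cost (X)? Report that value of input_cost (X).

Option 1 (V + 11, P := 82):
  P = 82
  V = 155 + 11 = 166
  X = 165 + 2·82 + 4·166 = 993
Option 2 (P + 42):
  P = 30 + 42 = 72
  V = 155
  X = 165 + 2·72 + 4·155 = 929
Comparing — Option 1: X=993, Option 2: X=929. Highest is 993 (Option 1).

993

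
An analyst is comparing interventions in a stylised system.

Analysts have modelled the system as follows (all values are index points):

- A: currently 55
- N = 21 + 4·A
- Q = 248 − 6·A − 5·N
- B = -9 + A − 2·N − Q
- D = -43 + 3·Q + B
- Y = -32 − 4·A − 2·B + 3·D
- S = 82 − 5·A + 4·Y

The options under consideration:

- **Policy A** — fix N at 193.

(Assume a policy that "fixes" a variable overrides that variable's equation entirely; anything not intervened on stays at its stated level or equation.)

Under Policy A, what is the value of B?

707

Policy A (N := 193):
  A = 55
  N = 193
  Q = 248 − 6·55 − 5·193 = -1047
  B = -9 + 55 − 2·193 − (-1047) = 707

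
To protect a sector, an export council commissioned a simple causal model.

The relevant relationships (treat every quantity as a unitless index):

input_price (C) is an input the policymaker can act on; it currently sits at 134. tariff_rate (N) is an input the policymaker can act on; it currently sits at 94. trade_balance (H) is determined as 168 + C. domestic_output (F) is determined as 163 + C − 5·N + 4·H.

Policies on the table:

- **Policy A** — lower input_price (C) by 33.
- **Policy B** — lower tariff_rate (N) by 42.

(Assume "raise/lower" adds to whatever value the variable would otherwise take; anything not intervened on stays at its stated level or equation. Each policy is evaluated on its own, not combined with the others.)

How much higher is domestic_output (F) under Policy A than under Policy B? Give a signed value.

Policy A (C − 33):
  C = 134 − 33 = 101
  N = 94
  H = 168 + 101 = 269
  F = 163 + 101 − 5·94 + 4·269 = 870
Policy B (N − 42):
  C = 134
  N = 94 − 42 = 52
  H = 168 + 134 = 302
  F = 163 + 134 − 5·52 + 4·302 = 1245
F: 870 − 1245 = -375

-375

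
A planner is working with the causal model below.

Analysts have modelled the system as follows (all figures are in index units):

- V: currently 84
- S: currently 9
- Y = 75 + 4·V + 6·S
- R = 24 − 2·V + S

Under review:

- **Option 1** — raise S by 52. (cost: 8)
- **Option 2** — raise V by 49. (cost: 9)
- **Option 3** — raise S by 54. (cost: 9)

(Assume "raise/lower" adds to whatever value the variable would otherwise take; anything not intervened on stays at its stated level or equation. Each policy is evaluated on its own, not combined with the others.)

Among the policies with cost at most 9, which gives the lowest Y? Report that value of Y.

Option 1 (S + 52):
  V = 84
  S = 9 + 52 = 61
  Y = 75 + 4·84 + 6·61 = 777
Option 2 (V + 49):
  V = 84 + 49 = 133
  S = 9
  Y = 75 + 4·133 + 6·9 = 661
Option 3 (S + 54):
  V = 84
  S = 9 + 54 = 63
  Y = 75 + 4·84 + 6·63 = 789
Comparing — Option 1: Y=777, Option 2: Y=661, Option 3: Y=789. Lowest is 661 (Option 2).

661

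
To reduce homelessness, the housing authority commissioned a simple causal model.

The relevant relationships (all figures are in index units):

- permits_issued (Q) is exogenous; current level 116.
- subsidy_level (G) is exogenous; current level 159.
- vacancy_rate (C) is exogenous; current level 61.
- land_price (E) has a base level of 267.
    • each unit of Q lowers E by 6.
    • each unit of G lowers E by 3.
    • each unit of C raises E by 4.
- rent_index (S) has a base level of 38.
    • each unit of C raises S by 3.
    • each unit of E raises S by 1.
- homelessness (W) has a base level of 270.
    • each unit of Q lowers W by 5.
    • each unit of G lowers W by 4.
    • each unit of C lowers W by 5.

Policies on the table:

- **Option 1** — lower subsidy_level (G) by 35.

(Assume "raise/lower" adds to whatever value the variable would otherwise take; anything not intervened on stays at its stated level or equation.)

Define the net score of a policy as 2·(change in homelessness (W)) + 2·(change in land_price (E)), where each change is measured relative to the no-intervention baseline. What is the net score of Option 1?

490

Baseline:
  Q = 116
  G = 159
  C = 61
  E = 267 − 6·116 − 3·159 + 4·61 = -662
  W = 270 − 5·116 − 4·159 − 5·61 = -1251
Option 1 (G − 35):
  Q = 116
  G = 159 − 35 = 124
  C = 61
  E = 267 − 6·116 − 3·124 + 4·61 = -557
  W = 270 − 5·116 − 4·124 − 5·61 = -1111
ΔW = -1111 − (-1251) = 140; ΔE = -557 − (-662) = 105
Score = 2·140 + 2·105 = 490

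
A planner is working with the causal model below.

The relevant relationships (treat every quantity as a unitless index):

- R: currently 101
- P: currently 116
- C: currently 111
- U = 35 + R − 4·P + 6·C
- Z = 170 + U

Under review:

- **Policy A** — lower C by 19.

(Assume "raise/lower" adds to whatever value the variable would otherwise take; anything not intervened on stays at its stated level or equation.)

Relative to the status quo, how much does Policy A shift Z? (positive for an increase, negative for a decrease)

-114

Baseline:
  R = 101
  P = 116
  C = 111
  U = 35 + 101 − 4·116 + 6·111 = 338
  Z = 170 + 338 = 508
Policy A (C − 19):
  R = 101
  P = 116
  C = 111 − 19 = 92
  U = 35 + 101 − 4·116 + 6·92 = 224
  Z = 170 + 224 = 394
Change in Z: 394 − 508 = -114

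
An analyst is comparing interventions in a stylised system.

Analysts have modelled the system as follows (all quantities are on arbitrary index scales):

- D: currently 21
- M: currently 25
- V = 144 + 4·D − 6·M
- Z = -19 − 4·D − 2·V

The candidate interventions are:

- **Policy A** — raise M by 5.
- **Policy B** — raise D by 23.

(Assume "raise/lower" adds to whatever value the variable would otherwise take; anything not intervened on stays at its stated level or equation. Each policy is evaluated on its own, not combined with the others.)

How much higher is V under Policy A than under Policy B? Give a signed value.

-122

Policy A (M + 5):
  D = 21
  M = 25 + 5 = 30
  V = 144 + 4·21 − 6·30 = 48
Policy B (D + 23):
  D = 21 + 23 = 44
  M = 25
  V = 144 + 4·44 − 6·25 = 170
V: 48 − 170 = -122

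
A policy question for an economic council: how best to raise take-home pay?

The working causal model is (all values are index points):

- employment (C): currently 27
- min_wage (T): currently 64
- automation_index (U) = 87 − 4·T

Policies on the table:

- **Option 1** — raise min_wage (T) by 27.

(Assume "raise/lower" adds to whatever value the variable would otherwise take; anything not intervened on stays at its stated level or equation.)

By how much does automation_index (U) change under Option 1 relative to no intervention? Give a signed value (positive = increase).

-108

Baseline:
  T = 64
  U = 87 − 4·64 = -169
Option 1 (T + 27):
  T = 64 + 27 = 91
  U = 87 − 4·91 = -277
Change in U: -277 − (-169) = -108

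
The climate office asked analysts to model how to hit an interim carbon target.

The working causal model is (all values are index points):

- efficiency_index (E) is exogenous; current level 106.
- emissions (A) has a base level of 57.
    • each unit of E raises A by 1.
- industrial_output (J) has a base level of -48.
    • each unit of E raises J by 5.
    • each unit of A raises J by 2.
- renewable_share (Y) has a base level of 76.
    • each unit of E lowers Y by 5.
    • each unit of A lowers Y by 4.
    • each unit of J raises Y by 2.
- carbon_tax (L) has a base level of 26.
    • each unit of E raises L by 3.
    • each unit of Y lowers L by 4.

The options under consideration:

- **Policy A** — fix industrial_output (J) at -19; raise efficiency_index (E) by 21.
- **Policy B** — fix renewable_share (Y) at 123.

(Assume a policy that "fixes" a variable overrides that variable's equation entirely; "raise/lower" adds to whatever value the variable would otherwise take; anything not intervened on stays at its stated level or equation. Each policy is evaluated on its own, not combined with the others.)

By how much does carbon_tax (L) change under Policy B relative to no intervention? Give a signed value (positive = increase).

Baseline:
  E = 106
  A = 57 + 106 = 163
  J = -48 + 5·106 + 2·163 = 808
  Y = 76 − 5·106 − 4·163 + 2·808 = 510
  L = 26 + 3·106 − 4·510 = -1696
Policy B (Y := 123):
  E = 106
  A = 57 + 106 = 163
  J = -48 + 5·106 + 2·163 = 808
  Y = 123
  L = 26 + 3·106 − 4·123 = -148
Change in L: -148 − (-1696) = 1548

1548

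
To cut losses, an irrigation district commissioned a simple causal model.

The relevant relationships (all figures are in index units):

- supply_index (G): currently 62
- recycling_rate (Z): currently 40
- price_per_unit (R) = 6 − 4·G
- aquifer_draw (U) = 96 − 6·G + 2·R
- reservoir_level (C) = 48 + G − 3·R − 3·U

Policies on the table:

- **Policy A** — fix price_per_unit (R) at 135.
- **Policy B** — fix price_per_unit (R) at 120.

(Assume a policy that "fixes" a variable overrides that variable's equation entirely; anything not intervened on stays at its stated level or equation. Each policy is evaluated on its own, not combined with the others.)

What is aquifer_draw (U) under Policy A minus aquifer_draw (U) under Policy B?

30

Policy A (R := 135):
  G = 62
  R = 135
  U = 96 − 6·62 + 2·135 = -6
Policy B (R := 120):
  G = 62
  R = 120
  U = 96 − 6·62 + 2·120 = -36
U: -6 − (-36) = 30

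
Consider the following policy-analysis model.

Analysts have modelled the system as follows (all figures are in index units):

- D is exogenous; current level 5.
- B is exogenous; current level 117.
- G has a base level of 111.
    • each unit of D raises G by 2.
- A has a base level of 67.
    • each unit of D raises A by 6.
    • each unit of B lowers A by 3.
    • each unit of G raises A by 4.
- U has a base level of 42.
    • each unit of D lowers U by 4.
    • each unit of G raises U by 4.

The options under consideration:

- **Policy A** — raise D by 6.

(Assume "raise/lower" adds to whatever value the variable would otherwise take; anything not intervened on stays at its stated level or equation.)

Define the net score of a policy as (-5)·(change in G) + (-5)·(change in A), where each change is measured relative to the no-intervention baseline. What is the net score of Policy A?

-480

Baseline:
  D = 5
  B = 117
  G = 111 + 2·5 = 121
  A = 67 + 6·5 − 3·117 + 4·121 = 230
Policy A (D + 6):
  D = 5 + 6 = 11
  B = 117
  G = 111 + 2·11 = 133
  A = 67 + 6·11 − 3·117 + 4·133 = 314
ΔG = 133 − 121 = 12; ΔA = 314 − 230 = 84
Score = (-5)·12 + (-5)·84 = -480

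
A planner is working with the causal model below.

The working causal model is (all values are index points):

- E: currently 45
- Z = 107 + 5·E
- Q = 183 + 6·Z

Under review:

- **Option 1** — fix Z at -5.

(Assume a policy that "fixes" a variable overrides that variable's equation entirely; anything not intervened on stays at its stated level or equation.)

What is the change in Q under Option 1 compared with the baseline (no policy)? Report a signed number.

-2022

Baseline:
  E = 45
  Z = 107 + 5·45 = 332
  Q = 183 + 6·332 = 2175
Option 1 (Z := -5):
  E = 45
  Z = -5
  Q = 183 + 6·(-5) = 153
Change in Q: 153 − 2175 = -2022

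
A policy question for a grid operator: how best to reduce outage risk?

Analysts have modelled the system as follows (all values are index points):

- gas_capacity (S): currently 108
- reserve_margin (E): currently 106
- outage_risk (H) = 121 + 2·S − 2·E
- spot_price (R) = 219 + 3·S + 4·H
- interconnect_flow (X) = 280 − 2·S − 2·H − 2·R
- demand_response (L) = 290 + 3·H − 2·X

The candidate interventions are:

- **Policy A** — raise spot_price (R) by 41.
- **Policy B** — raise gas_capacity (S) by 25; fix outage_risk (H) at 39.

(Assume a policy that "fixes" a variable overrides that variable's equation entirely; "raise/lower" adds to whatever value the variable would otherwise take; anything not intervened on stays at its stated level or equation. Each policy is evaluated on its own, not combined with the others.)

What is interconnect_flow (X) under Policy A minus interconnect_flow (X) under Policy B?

-742

Policy A (R + 41):
  S = 108
  E = 106
  H = 121 + 2·108 − 2·106 = 125
  R = 219 + 3·108 + 4·125 (+41 from intervention) = 1084
  X = 280 − 2·108 − 2·125 − 2·1084 = -2354
Policy B (S + 25, H := 39):
  S = 108 + 25 = 133
  E = 106
  H = 39
  R = 219 + 3·133 + 4·39 = 774
  X = 280 − 2·133 − 2·39 − 2·774 = -1612
X: -2354 − (-1612) = -742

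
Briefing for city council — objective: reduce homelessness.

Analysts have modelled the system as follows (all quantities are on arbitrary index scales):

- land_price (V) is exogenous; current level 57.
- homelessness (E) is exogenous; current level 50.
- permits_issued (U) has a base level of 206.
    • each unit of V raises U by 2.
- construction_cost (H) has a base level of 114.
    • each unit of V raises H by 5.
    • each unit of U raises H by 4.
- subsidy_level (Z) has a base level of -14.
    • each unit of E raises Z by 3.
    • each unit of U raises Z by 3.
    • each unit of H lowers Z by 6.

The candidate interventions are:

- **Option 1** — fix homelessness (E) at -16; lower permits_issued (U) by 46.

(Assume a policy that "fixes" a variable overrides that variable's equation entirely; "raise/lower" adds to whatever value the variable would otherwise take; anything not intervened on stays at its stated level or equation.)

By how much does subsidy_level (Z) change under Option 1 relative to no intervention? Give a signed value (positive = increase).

Baseline:
  V = 57
  E = 50
  U = 206 + 2·57 = 320
  H = 114 + 5·57 + 4·320 = 1679
  Z = -14 + 3·50 + 3·320 − 6·1679 = -8978
Option 1 (E := -16, U − 46):
  V = 57
  E = -16
  U = 206 + 2·57 (−46 from intervention) = 274
  H = 114 + 5·57 + 4·274 = 1495
  Z = -14 + 3·(-16) + 3·274 − 6·1495 = -8210
Change in Z: -8210 − (-8978) = 768

768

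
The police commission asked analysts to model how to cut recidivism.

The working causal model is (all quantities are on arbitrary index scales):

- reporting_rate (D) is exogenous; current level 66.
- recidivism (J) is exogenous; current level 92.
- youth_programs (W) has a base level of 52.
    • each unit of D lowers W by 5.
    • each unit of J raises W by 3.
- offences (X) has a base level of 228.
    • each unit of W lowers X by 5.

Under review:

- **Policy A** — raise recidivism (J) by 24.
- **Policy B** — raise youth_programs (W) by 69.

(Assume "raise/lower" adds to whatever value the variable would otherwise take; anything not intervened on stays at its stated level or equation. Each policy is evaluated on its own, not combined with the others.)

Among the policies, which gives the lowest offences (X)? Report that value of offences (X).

Policy A (J + 24):
  D = 66
  J = 92 + 24 = 116
  W = 52 − 5·66 + 3·116 = 70
  X = 228 − 5·70 = -122
Policy B (W + 69):
  D = 66
  J = 92
  W = 52 − 5·66 + 3·92 (+69 from intervention) = 67
  X = 228 − 5·67 = -107
Comparing — Policy A: X=-122, Policy B: X=-107. Lowest is -122 (Policy A).

-122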